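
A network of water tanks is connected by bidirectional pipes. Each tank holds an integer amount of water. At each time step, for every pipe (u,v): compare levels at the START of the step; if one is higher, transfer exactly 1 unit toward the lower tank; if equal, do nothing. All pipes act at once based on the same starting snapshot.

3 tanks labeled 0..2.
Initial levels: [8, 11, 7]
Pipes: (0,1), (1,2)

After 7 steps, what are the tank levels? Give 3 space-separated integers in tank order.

Answer: 8 10 8

Derivation:
Step 1: flows [1->0,1->2] -> levels [9 9 8]
Step 2: flows [0=1,1->2] -> levels [9 8 9]
Step 3: flows [0->1,2->1] -> levels [8 10 8]
Step 4: flows [1->0,1->2] -> levels [9 8 9]
  -> period-2 cycle: step 4 state = step 2 state
  -> state at step 7: (7-2) mod 2 = 1, same as step 3 -> [8 10 8]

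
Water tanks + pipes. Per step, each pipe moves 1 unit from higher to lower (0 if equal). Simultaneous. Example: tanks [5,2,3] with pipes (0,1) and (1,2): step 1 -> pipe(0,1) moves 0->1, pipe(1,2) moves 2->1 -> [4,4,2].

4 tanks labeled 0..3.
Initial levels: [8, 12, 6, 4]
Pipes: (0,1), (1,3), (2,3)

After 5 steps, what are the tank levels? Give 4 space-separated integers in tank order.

Answer: 8 7 7 8

Derivation:
Step 1: flows [1->0,1->3,2->3] -> levels [9 10 5 6]
Step 2: flows [1->0,1->3,3->2] -> levels [10 8 6 6]
Step 3: flows [0->1,1->3,2=3] -> levels [9 8 6 7]
Step 4: flows [0->1,1->3,3->2] -> levels [8 8 7 7]
Step 5: flows [0=1,1->3,2=3] -> levels [8 7 7 8]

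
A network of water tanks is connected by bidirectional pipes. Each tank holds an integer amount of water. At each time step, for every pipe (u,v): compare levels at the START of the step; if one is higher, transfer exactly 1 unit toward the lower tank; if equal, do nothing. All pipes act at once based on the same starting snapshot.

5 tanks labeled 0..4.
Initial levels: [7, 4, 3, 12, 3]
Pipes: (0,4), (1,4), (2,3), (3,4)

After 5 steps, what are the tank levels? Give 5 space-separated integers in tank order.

Answer: 5 5 6 5 8

Derivation:
Step 1: flows [0->4,1->4,3->2,3->4] -> levels [6 3 4 10 6]
Step 2: flows [0=4,4->1,3->2,3->4] -> levels [6 4 5 8 6]
Step 3: flows [0=4,4->1,3->2,3->4] -> levels [6 5 6 6 6]
Step 4: flows [0=4,4->1,2=3,3=4] -> levels [6 6 6 6 5]
Step 5: flows [0->4,1->4,2=3,3->4] -> levels [5 5 6 5 8]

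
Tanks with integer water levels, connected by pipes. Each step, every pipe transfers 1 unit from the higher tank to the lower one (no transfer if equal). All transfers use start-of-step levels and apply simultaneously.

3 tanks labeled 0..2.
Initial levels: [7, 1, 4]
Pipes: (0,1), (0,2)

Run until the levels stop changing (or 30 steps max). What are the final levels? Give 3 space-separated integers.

Answer: 4 4 4

Derivation:
Step 1: flows [0->1,0->2] -> levels [5 2 5]
Step 2: flows [0->1,0=2] -> levels [4 3 5]
Step 3: flows [0->1,2->0] -> levels [4 4 4]
Step 4: flows [0=1,0=2] -> levels [4 4 4]
  -> stable (no change)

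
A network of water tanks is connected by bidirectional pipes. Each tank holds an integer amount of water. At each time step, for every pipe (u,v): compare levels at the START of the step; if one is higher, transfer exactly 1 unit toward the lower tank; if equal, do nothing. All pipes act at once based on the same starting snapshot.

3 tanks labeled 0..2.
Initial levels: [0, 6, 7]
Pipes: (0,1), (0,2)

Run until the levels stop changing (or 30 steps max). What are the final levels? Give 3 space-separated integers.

Step 1: flows [1->0,2->0] -> levels [2 5 6]
Step 2: flows [1->0,2->0] -> levels [4 4 5]
Step 3: flows [0=1,2->0] -> levels [5 4 4]
Step 4: flows [0->1,0->2] -> levels [3 5 5]
Step 5: flows [1->0,2->0] -> levels [5 4 4]
  -> period-2 cycle: step 5 state = step 3 state; never stabilizes
  -> state at step 30: (30-3) mod 2 = 1, same as step 4 -> [3 5 5]

Answer: 3 5 5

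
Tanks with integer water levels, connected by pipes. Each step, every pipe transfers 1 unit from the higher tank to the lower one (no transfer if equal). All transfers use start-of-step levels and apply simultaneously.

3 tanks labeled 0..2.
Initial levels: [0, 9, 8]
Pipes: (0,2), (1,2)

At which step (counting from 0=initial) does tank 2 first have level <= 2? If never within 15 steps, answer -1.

Answer: -1

Derivation:
Step 1: flows [2->0,1->2] -> levels [1 8 8]
Step 2: flows [2->0,1=2] -> levels [2 8 7]
Step 3: flows [2->0,1->2] -> levels [3 7 7]
Step 4: flows [2->0,1=2] -> levels [4 7 6]
Step 5: flows [2->0,1->2] -> levels [5 6 6]
Step 6: flows [2->0,1=2] -> levels [6 6 5]
Step 7: flows [0->2,1->2] -> levels [5 5 7]
Step 8: flows [2->0,2->1] -> levels [6 6 5]
  -> period-2 cycle (repeats step 6); tank 2 never drops to <=2
Tank 2 never reaches <=2 within 15 steps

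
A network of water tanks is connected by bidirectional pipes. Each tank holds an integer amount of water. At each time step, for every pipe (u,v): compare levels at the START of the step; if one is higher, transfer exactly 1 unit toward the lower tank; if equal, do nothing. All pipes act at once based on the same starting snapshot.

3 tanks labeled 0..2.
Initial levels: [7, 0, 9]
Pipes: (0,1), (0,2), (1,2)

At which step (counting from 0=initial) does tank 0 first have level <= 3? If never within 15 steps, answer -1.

Step 1: flows [0->1,2->0,2->1] -> levels [7 2 7]
Step 2: flows [0->1,0=2,2->1] -> levels [6 4 6]
Step 3: flows [0->1,0=2,2->1] -> levels [5 6 5]
Step 4: flows [1->0,0=2,1->2] -> levels [6 4 6]
  -> period-2 cycle (repeats step 2); tank 0 never drops to <=3
Tank 0 never reaches <=3 within 15 steps

Answer: -1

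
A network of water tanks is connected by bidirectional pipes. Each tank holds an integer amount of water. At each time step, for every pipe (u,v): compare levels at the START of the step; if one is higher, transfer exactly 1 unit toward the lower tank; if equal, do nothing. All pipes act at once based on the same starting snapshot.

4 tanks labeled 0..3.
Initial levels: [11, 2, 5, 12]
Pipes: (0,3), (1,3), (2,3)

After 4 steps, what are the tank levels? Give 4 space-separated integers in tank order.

Answer: 9 6 7 8

Derivation:
Step 1: flows [3->0,3->1,3->2] -> levels [12 3 6 9]
Step 2: flows [0->3,3->1,3->2] -> levels [11 4 7 8]
Step 3: flows [0->3,3->1,3->2] -> levels [10 5 8 7]
Step 4: flows [0->3,3->1,2->3] -> levels [9 6 7 8]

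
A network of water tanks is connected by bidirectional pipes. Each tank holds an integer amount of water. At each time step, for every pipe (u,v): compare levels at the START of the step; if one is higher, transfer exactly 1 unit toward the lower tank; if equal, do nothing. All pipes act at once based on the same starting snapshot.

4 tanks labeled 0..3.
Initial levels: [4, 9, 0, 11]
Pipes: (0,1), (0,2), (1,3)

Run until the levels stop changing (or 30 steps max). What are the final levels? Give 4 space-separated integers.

Answer: 5 7 6 6

Derivation:
Step 1: flows [1->0,0->2,3->1] -> levels [4 9 1 10]
Step 2: flows [1->0,0->2,3->1] -> levels [4 9 2 9]
Step 3: flows [1->0,0->2,1=3] -> levels [4 8 3 9]
Step 4: flows [1->0,0->2,3->1] -> levels [4 8 4 8]
Step 5: flows [1->0,0=2,1=3] -> levels [5 7 4 8]
Step 6: flows [1->0,0->2,3->1] -> levels [5 7 5 7]
Step 7: flows [1->0,0=2,1=3] -> levels [6 6 5 7]
Step 8: flows [0=1,0->2,3->1] -> levels [5 7 6 6]
Step 9: flows [1->0,2->0,1->3] -> levels [7 5 5 7]
Step 10: flows [0->1,0->2,3->1] -> levels [5 7 6 6]
  -> period-2 cycle: step 10 state = step 8 state; never stabilizes
  -> state at step 30: (30-8) mod 2 = 0, same as step 8 -> [5 7 6 6]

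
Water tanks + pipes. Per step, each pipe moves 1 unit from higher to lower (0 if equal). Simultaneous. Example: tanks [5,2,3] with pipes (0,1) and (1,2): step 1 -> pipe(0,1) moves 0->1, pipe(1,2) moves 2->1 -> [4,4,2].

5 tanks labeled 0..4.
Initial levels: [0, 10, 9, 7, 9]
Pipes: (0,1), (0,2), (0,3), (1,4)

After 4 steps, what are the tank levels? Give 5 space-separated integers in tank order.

Step 1: flows [1->0,2->0,3->0,1->4] -> levels [3 8 8 6 10]
Step 2: flows [1->0,2->0,3->0,4->1] -> levels [6 8 7 5 9]
Step 3: flows [1->0,2->0,0->3,4->1] -> levels [7 8 6 6 8]
Step 4: flows [1->0,0->2,0->3,1=4] -> levels [6 7 7 7 8]

Answer: 6 7 7 7 8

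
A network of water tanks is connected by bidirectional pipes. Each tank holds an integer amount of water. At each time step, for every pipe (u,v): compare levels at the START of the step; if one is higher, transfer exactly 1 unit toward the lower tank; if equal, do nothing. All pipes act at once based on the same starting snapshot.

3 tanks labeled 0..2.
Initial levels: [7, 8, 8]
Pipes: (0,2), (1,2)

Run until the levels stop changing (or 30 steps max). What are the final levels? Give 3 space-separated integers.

Answer: 7 7 9

Derivation:
Step 1: flows [2->0,1=2] -> levels [8 8 7]
Step 2: flows [0->2,1->2] -> levels [7 7 9]
Step 3: flows [2->0,2->1] -> levels [8 8 7]
  -> period-2 cycle: step 3 state = step 1 state; never stabilizes
  -> state at step 30: (30-1) mod 2 = 1, same as step 2 -> [7 7 9]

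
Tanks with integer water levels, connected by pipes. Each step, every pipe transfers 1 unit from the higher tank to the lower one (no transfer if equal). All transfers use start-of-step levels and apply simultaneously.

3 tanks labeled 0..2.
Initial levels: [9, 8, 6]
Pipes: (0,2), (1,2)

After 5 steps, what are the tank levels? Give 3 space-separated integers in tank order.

Step 1: flows [0->2,1->2] -> levels [8 7 8]
Step 2: flows [0=2,2->1] -> levels [8 8 7]
Step 3: flows [0->2,1->2] -> levels [7 7 9]
Step 4: flows [2->0,2->1] -> levels [8 8 7]
  -> period-2 cycle: step 4 state = step 2 state
  -> state at step 5: (5-2) mod 2 = 1, same as step 3 -> [7 7 9]

Answer: 7 7 9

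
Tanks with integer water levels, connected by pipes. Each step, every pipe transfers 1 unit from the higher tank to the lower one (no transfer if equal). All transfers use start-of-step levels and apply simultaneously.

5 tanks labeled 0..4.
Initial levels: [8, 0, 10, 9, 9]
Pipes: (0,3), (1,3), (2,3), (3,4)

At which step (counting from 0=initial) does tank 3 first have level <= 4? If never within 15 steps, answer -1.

Step 1: flows [3->0,3->1,2->3,3=4] -> levels [9 1 9 8 9]
Step 2: flows [0->3,3->1,2->3,4->3] -> levels [8 2 8 10 8]
Step 3: flows [3->0,3->1,3->2,3->4] -> levels [9 3 9 6 9]
Step 4: flows [0->3,3->1,2->3,4->3] -> levels [8 4 8 8 8]
Step 5: flows [0=3,3->1,2=3,3=4] -> levels [8 5 8 7 8]
Step 6: flows [0->3,3->1,2->3,4->3] -> levels [7 6 7 9 7]
Step 7: flows [3->0,3->1,3->2,3->4] -> levels [8 7 8 5 8]
Step 8: flows [0->3,1->3,2->3,4->3] -> levels [7 6 7 9 7]
  -> period-2 cycle (repeats step 6); tank 3 never drops to <=4
Tank 3 never reaches <=4 within 15 steps

Answer: -1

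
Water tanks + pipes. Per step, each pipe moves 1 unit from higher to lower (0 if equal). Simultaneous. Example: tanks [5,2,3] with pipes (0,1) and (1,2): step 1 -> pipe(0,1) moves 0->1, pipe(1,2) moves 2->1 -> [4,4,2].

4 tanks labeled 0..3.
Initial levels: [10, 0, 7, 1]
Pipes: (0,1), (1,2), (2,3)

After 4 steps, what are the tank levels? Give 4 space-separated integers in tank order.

Answer: 6 5 3 4

Derivation:
Step 1: flows [0->1,2->1,2->3] -> levels [9 2 5 2]
Step 2: flows [0->1,2->1,2->3] -> levels [8 4 3 3]
Step 3: flows [0->1,1->2,2=3] -> levels [7 4 4 3]
Step 4: flows [0->1,1=2,2->3] -> levels [6 5 3 4]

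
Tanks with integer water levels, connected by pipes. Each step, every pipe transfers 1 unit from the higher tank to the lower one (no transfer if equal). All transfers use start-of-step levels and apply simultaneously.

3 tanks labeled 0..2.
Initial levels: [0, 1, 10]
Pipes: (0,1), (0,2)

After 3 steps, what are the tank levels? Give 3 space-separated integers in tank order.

Step 1: flows [1->0,2->0] -> levels [2 0 9]
Step 2: flows [0->1,2->0] -> levels [2 1 8]
Step 3: flows [0->1,2->0] -> levels [2 2 7]

Answer: 2 2 7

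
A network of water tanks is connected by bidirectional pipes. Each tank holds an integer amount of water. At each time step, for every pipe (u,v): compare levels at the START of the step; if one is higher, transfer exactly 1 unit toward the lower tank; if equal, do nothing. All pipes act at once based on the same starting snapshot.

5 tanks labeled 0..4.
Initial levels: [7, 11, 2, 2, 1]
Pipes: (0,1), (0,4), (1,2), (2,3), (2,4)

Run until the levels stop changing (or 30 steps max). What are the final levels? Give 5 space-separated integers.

Step 1: flows [1->0,0->4,1->2,2=3,2->4] -> levels [7 9 2 2 3]
Step 2: flows [1->0,0->4,1->2,2=3,4->2] -> levels [7 7 4 2 3]
Step 3: flows [0=1,0->4,1->2,2->3,2->4] -> levels [6 6 3 3 5]
Step 4: flows [0=1,0->4,1->2,2=3,4->2] -> levels [5 5 5 3 5]
Step 5: flows [0=1,0=4,1=2,2->3,2=4] -> levels [5 5 4 4 5]
Step 6: flows [0=1,0=4,1->2,2=3,4->2] -> levels [5 4 6 4 4]
Step 7: flows [0->1,0->4,2->1,2->3,2->4] -> levels [3 6 3 5 6]
Step 8: flows [1->0,4->0,1->2,3->2,4->2] -> levels [5 4 6 4 4]
  -> period-2 cycle: step 8 state = step 6 state; never stabilizes
  -> state at step 30: (30-6) mod 2 = 0, same as step 6 -> [5 4 6 4 4]

Answer: 5 4 6 4 4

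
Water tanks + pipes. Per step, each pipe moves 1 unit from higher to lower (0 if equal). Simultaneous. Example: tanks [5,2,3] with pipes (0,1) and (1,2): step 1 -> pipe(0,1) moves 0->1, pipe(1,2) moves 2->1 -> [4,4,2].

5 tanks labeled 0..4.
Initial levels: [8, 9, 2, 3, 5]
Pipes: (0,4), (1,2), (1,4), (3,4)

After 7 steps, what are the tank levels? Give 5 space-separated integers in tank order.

Step 1: flows [0->4,1->2,1->4,4->3] -> levels [7 7 3 4 6]
Step 2: flows [0->4,1->2,1->4,4->3] -> levels [6 5 4 5 7]
Step 3: flows [4->0,1->2,4->1,4->3] -> levels [7 5 5 6 4]
Step 4: flows [0->4,1=2,1->4,3->4] -> levels [6 4 5 5 7]
Step 5: flows [4->0,2->1,4->1,4->3] -> levels [7 6 4 6 4]
Step 6: flows [0->4,1->2,1->4,3->4] -> levels [6 4 5 5 7]
  -> period-2 cycle: step 6 state = step 4 state
  -> state at step 7: (7-4) mod 2 = 1, same as step 5 -> [7 6 4 6 4]

Answer: 7 6 4 6 4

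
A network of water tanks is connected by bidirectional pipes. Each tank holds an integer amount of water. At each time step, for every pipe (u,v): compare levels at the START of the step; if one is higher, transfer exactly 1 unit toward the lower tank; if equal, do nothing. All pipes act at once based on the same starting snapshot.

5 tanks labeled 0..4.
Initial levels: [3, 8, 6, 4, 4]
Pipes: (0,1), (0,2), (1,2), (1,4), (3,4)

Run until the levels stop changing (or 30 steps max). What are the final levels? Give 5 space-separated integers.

Answer: 5 7 4 5 4

Derivation:
Step 1: flows [1->0,2->0,1->2,1->4,3=4] -> levels [5 5 6 4 5]
Step 2: flows [0=1,2->0,2->1,1=4,4->3] -> levels [6 6 4 5 4]
Step 3: flows [0=1,0->2,1->2,1->4,3->4] -> levels [5 4 6 4 6]
Step 4: flows [0->1,2->0,2->1,4->1,4->3] -> levels [5 7 4 5 4]
Step 5: flows [1->0,0->2,1->2,1->4,3->4] -> levels [5 4 6 4 6]
  -> period-2 cycle: step 5 state = step 3 state; never stabilizes
  -> state at step 30: (30-3) mod 2 = 1, same as step 4 -> [5 7 4 5 4]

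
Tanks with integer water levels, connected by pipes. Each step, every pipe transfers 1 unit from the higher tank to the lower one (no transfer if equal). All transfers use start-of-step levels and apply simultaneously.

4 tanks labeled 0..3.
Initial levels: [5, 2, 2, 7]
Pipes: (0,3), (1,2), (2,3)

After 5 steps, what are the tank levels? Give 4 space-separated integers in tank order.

Step 1: flows [3->0,1=2,3->2] -> levels [6 2 3 5]
Step 2: flows [0->3,2->1,3->2] -> levels [5 3 3 5]
Step 3: flows [0=3,1=2,3->2] -> levels [5 3 4 4]
Step 4: flows [0->3,2->1,2=3] -> levels [4 4 3 5]
Step 5: flows [3->0,1->2,3->2] -> levels [5 3 5 3]

Answer: 5 3 5 3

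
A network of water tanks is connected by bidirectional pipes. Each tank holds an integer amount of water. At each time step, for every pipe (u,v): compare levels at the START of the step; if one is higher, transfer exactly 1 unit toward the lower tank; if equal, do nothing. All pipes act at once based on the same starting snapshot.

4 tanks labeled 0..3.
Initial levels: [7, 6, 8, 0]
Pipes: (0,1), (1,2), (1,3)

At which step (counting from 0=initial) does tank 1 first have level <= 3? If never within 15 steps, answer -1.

Answer: 6

Derivation:
Step 1: flows [0->1,2->1,1->3] -> levels [6 7 7 1]
Step 2: flows [1->0,1=2,1->3] -> levels [7 5 7 2]
Step 3: flows [0->1,2->1,1->3] -> levels [6 6 6 3]
Step 4: flows [0=1,1=2,1->3] -> levels [6 5 6 4]
Step 5: flows [0->1,2->1,1->3] -> levels [5 6 5 5]
Step 6: flows [1->0,1->2,1->3] -> levels [6 3 6 6]
Tank 1 first reaches <=3 at step 6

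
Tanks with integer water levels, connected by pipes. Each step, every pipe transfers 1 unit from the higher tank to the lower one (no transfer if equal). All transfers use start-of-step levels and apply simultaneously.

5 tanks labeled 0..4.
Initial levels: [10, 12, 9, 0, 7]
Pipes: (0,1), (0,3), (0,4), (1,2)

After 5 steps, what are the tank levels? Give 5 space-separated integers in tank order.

Answer: 8 8 9 5 8

Derivation:
Step 1: flows [1->0,0->3,0->4,1->2] -> levels [9 10 10 1 8]
Step 2: flows [1->0,0->3,0->4,1=2] -> levels [8 9 10 2 9]
Step 3: flows [1->0,0->3,4->0,2->1] -> levels [9 9 9 3 8]
Step 4: flows [0=1,0->3,0->4,1=2] -> levels [7 9 9 4 9]
Step 5: flows [1->0,0->3,4->0,1=2] -> levels [8 8 9 5 8]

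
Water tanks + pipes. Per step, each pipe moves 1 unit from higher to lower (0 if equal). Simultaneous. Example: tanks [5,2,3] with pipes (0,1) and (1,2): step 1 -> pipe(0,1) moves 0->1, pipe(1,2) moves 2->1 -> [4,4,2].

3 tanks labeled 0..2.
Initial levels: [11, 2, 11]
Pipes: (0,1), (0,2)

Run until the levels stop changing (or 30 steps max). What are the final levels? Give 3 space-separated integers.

Answer: 8 8 8

Derivation:
Step 1: flows [0->1,0=2] -> levels [10 3 11]
Step 2: flows [0->1,2->0] -> levels [10 4 10]
Step 3: flows [0->1,0=2] -> levels [9 5 10]
Step 4: flows [0->1,2->0] -> levels [9 6 9]
Step 5: flows [0->1,0=2] -> levels [8 7 9]
Step 6: flows [0->1,2->0] -> levels [8 8 8]
Step 7: flows [0=1,0=2] -> levels [8 8 8]
  -> stable (no change)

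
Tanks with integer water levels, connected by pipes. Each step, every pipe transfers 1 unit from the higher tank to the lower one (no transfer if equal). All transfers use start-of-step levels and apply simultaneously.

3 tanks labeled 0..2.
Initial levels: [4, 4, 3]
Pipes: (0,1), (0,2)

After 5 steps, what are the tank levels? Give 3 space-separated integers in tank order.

Step 1: flows [0=1,0->2] -> levels [3 4 4]
Step 2: flows [1->0,2->0] -> levels [5 3 3]
Step 3: flows [0->1,0->2] -> levels [3 4 4]
  -> period-2 cycle: step 3 state = step 1 state
  -> state at step 5: (5-1) mod 2 = 0, same as step 1 -> [3 4 4]

Answer: 3 4 4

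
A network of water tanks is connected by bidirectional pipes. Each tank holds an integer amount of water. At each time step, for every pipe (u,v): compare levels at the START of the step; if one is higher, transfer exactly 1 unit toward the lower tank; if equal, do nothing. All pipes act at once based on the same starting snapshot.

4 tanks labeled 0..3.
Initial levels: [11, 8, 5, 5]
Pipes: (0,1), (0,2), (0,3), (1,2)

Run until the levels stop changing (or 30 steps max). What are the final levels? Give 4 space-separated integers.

Answer: 6 8 8 7

Derivation:
Step 1: flows [0->1,0->2,0->3,1->2] -> levels [8 8 7 6]
Step 2: flows [0=1,0->2,0->3,1->2] -> levels [6 7 9 7]
Step 3: flows [1->0,2->0,3->0,2->1] -> levels [9 7 7 6]
Step 4: flows [0->1,0->2,0->3,1=2] -> levels [6 8 8 7]
Step 5: flows [1->0,2->0,3->0,1=2] -> levels [9 7 7 6]
  -> period-2 cycle: step 5 state = step 3 state; never stabilizes
  -> state at step 30: (30-3) mod 2 = 1, same as step 4 -> [6 8 8 7]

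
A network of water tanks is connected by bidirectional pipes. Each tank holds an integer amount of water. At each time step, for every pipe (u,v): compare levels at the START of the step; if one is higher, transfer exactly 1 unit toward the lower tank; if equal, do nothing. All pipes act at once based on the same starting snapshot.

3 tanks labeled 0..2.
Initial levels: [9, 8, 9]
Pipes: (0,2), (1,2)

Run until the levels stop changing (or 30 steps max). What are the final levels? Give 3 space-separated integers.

Answer: 8 8 10

Derivation:
Step 1: flows [0=2,2->1] -> levels [9 9 8]
Step 2: flows [0->2,1->2] -> levels [8 8 10]
Step 3: flows [2->0,2->1] -> levels [9 9 8]
  -> period-2 cycle: step 3 state = step 1 state; never stabilizes
  -> state at step 30: (30-1) mod 2 = 1, same as step 2 -> [8 8 10]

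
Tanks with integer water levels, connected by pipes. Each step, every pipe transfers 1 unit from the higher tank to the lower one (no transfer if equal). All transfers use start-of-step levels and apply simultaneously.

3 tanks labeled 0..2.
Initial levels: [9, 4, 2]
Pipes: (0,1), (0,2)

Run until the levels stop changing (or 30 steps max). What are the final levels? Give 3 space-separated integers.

Step 1: flows [0->1,0->2] -> levels [7 5 3]
Step 2: flows [0->1,0->2] -> levels [5 6 4]
Step 3: flows [1->0,0->2] -> levels [5 5 5]
Step 4: flows [0=1,0=2] -> levels [5 5 5]
  -> stable (no change)

Answer: 5 5 5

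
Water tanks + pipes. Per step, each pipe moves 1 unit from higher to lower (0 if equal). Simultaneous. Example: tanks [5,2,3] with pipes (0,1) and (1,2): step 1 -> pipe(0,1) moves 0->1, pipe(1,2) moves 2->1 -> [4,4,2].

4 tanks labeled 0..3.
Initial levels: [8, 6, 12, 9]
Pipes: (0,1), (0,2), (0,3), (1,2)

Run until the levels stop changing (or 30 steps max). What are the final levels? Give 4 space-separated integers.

Step 1: flows [0->1,2->0,3->0,2->1] -> levels [9 8 10 8]
Step 2: flows [0->1,2->0,0->3,2->1] -> levels [8 10 8 9]
Step 3: flows [1->0,0=2,3->0,1->2] -> levels [10 8 9 8]
Step 4: flows [0->1,0->2,0->3,2->1] -> levels [7 10 9 9]
Step 5: flows [1->0,2->0,3->0,1->2] -> levels [10 8 9 8]
  -> period-2 cycle: step 5 state = step 3 state; never stabilizes
  -> state at step 30: (30-3) mod 2 = 1, same as step 4 -> [7 10 9 9]

Answer: 7 10 9 9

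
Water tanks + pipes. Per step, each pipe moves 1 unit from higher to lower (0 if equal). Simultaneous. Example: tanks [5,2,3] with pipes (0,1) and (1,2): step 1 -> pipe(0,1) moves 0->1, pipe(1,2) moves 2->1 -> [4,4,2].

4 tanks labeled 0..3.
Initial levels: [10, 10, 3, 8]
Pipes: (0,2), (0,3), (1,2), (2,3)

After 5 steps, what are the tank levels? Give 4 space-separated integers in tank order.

Step 1: flows [0->2,0->3,1->2,3->2] -> levels [8 9 6 8]
Step 2: flows [0->2,0=3,1->2,3->2] -> levels [7 8 9 7]
Step 3: flows [2->0,0=3,2->1,2->3] -> levels [8 9 6 8]
  -> period-2 cycle: step 3 state = step 1 state
  -> state at step 5: (5-1) mod 2 = 0, same as step 1 -> [8 9 6 8]

Answer: 8 9 6 8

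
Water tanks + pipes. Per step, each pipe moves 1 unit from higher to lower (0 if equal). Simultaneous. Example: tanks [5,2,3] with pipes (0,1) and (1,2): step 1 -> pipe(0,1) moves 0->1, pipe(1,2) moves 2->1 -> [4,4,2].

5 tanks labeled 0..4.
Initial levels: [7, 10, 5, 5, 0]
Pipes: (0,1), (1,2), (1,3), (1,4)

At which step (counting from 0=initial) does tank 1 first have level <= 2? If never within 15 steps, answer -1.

Answer: -1

Derivation:
Step 1: flows [1->0,1->2,1->3,1->4] -> levels [8 6 6 6 1]
Step 2: flows [0->1,1=2,1=3,1->4] -> levels [7 6 6 6 2]
Step 3: flows [0->1,1=2,1=3,1->4] -> levels [6 6 6 6 3]
Step 4: flows [0=1,1=2,1=3,1->4] -> levels [6 5 6 6 4]
Step 5: flows [0->1,2->1,3->1,1->4] -> levels [5 7 5 5 5]
Step 6: flows [1->0,1->2,1->3,1->4] -> levels [6 3 6 6 6]
Step 7: flows [0->1,2->1,3->1,4->1] -> levels [5 7 5 5 5]
  -> period-2 cycle (repeats step 5); tank 1 never drops to <=2
Tank 1 never reaches <=2 within 15 steps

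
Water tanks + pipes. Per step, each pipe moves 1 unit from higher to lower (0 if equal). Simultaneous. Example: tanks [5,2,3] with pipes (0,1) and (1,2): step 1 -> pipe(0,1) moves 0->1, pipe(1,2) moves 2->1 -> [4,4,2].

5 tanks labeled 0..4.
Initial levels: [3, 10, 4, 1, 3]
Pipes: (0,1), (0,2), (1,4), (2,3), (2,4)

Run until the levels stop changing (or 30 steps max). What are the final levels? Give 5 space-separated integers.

Answer: 3 6 6 3 3

Derivation:
Step 1: flows [1->0,2->0,1->4,2->3,2->4] -> levels [5 8 1 2 5]
Step 2: flows [1->0,0->2,1->4,3->2,4->2] -> levels [5 6 4 1 5]
Step 3: flows [1->0,0->2,1->4,2->3,4->2] -> levels [5 4 5 2 5]
Step 4: flows [0->1,0=2,4->1,2->3,2=4] -> levels [4 6 4 3 4]
Step 5: flows [1->0,0=2,1->4,2->3,2=4] -> levels [5 4 3 4 5]
Step 6: flows [0->1,0->2,4->1,3->2,4->2] -> levels [3 6 6 3 3]
Step 7: flows [1->0,2->0,1->4,2->3,2->4] -> levels [5 4 3 4 5]
  -> period-2 cycle: step 7 state = step 5 state; never stabilizes
  -> state at step 30: (30-5) mod 2 = 1, same as step 6 -> [3 6 6 3 3]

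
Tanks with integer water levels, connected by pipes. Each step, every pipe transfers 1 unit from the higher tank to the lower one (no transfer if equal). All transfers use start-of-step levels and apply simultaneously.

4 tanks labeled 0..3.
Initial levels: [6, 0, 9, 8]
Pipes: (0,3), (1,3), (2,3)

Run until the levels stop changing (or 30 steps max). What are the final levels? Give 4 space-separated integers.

Step 1: flows [3->0,3->1,2->3] -> levels [7 1 8 7]
Step 2: flows [0=3,3->1,2->3] -> levels [7 2 7 7]
Step 3: flows [0=3,3->1,2=3] -> levels [7 3 7 6]
Step 4: flows [0->3,3->1,2->3] -> levels [6 4 6 7]
Step 5: flows [3->0,3->1,3->2] -> levels [7 5 7 4]
Step 6: flows [0->3,1->3,2->3] -> levels [6 4 6 7]
  -> period-2 cycle: step 6 state = step 4 state; never stabilizes
  -> state at step 30: (30-4) mod 2 = 0, same as step 4 -> [6 4 6 7]

Answer: 6 4 6 7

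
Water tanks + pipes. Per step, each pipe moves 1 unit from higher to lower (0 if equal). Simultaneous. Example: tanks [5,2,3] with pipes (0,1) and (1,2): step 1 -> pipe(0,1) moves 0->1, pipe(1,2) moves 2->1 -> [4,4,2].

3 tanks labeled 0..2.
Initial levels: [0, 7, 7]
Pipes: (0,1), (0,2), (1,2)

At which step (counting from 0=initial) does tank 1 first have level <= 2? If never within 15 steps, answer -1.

Answer: -1

Derivation:
Step 1: flows [1->0,2->0,1=2] -> levels [2 6 6]
Step 2: flows [1->0,2->0,1=2] -> levels [4 5 5]
Step 3: flows [1->0,2->0,1=2] -> levels [6 4 4]
Step 4: flows [0->1,0->2,1=2] -> levels [4 5 5]
  -> period-2 cycle (repeats step 2); tank 1 never drops to <=2
Tank 1 never reaches <=2 within 15 steps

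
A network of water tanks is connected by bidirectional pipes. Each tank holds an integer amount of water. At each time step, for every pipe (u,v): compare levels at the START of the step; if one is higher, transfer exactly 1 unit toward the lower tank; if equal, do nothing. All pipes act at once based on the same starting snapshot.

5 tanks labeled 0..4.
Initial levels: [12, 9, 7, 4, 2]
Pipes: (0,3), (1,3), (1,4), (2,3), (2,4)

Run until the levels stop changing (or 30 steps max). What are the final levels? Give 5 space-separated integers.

Answer: 8 5 5 9 7

Derivation:
Step 1: flows [0->3,1->3,1->4,2->3,2->4] -> levels [11 7 5 7 4]
Step 2: flows [0->3,1=3,1->4,3->2,2->4] -> levels [10 6 5 7 6]
Step 3: flows [0->3,3->1,1=4,3->2,4->2] -> levels [9 7 7 6 5]
Step 4: flows [0->3,1->3,1->4,2->3,2->4] -> levels [8 5 5 9 7]
Step 5: flows [3->0,3->1,4->1,3->2,4->2] -> levels [9 7 7 6 5]
  -> period-2 cycle: step 5 state = step 3 state; never stabilizes
  -> state at step 30: (30-3) mod 2 = 1, same as step 4 -> [8 5 5 9 7]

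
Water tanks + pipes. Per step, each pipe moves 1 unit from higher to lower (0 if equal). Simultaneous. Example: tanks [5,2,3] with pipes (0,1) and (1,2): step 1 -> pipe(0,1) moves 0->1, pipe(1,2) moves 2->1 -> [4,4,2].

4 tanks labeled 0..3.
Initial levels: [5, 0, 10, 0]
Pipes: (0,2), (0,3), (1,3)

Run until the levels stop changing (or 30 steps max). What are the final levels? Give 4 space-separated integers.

Answer: 5 4 3 3

Derivation:
Step 1: flows [2->0,0->3,1=3] -> levels [5 0 9 1]
Step 2: flows [2->0,0->3,3->1] -> levels [5 1 8 1]
Step 3: flows [2->0,0->3,1=3] -> levels [5 1 7 2]
Step 4: flows [2->0,0->3,3->1] -> levels [5 2 6 2]
Step 5: flows [2->0,0->3,1=3] -> levels [5 2 5 3]
Step 6: flows [0=2,0->3,3->1] -> levels [4 3 5 3]
Step 7: flows [2->0,0->3,1=3] -> levels [4 3 4 4]
Step 8: flows [0=2,0=3,3->1] -> levels [4 4 4 3]
Step 9: flows [0=2,0->3,1->3] -> levels [3 3 4 5]
Step 10: flows [2->0,3->0,3->1] -> levels [5 4 3 3]
Step 11: flows [0->2,0->3,1->3] -> levels [3 3 4 5]
  -> period-2 cycle: step 11 state = step 9 state; never stabilizes
  -> state at step 30: (30-9) mod 2 = 1, same as step 10 -> [5 4 3 3]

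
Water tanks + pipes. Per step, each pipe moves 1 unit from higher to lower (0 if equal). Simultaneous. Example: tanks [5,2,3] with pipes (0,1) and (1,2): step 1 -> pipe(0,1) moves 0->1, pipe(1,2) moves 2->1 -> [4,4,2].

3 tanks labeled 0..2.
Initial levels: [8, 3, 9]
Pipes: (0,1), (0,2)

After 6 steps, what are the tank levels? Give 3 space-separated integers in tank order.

Answer: 6 7 7

Derivation:
Step 1: flows [0->1,2->0] -> levels [8 4 8]
Step 2: flows [0->1,0=2] -> levels [7 5 8]
Step 3: flows [0->1,2->0] -> levels [7 6 7]
Step 4: flows [0->1,0=2] -> levels [6 7 7]
Step 5: flows [1->0,2->0] -> levels [8 6 6]
Step 6: flows [0->1,0->2] -> levels [6 7 7]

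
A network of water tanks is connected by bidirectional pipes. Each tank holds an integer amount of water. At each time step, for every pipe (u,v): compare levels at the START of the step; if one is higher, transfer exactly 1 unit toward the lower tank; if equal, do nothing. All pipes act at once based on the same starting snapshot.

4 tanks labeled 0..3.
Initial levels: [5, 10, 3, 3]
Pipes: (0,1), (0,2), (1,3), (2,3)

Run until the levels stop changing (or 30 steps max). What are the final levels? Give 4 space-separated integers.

Step 1: flows [1->0,0->2,1->3,2=3] -> levels [5 8 4 4]
Step 2: flows [1->0,0->2,1->3,2=3] -> levels [5 6 5 5]
Step 3: flows [1->0,0=2,1->3,2=3] -> levels [6 4 5 6]
Step 4: flows [0->1,0->2,3->1,3->2] -> levels [4 6 7 4]
Step 5: flows [1->0,2->0,1->3,2->3] -> levels [6 4 5 6]
  -> period-2 cycle: step 5 state = step 3 state; never stabilizes
  -> state at step 30: (30-3) mod 2 = 1, same as step 4 -> [4 6 7 4]

Answer: 4 6 7 4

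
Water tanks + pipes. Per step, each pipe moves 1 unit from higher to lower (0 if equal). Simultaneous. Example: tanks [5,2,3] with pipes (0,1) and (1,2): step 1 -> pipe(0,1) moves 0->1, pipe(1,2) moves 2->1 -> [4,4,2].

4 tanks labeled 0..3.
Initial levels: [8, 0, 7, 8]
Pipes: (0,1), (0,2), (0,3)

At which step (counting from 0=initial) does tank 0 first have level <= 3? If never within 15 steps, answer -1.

Step 1: flows [0->1,0->2,0=3] -> levels [6 1 8 8]
Step 2: flows [0->1,2->0,3->0] -> levels [7 2 7 7]
Step 3: flows [0->1,0=2,0=3] -> levels [6 3 7 7]
Step 4: flows [0->1,2->0,3->0] -> levels [7 4 6 6]
Step 5: flows [0->1,0->2,0->3] -> levels [4 5 7 7]
Step 6: flows [1->0,2->0,3->0] -> levels [7 4 6 6]
  -> period-2 cycle (repeats step 4); tank 0 never drops to <=3
Tank 0 never reaches <=3 within 15 steps

Answer: -1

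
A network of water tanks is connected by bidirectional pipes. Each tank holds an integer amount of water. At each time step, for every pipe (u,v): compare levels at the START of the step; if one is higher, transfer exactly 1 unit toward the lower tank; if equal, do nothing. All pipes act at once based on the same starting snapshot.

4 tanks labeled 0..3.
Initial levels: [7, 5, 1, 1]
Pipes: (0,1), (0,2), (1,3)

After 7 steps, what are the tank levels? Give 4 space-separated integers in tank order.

Step 1: flows [0->1,0->2,1->3] -> levels [5 5 2 2]
Step 2: flows [0=1,0->2,1->3] -> levels [4 4 3 3]
Step 3: flows [0=1,0->2,1->3] -> levels [3 3 4 4]
Step 4: flows [0=1,2->0,3->1] -> levels [4 4 3 3]
  -> period-2 cycle: step 4 state = step 2 state
  -> state at step 7: (7-2) mod 2 = 1, same as step 3 -> [3 3 4 4]

Answer: 3 3 4 4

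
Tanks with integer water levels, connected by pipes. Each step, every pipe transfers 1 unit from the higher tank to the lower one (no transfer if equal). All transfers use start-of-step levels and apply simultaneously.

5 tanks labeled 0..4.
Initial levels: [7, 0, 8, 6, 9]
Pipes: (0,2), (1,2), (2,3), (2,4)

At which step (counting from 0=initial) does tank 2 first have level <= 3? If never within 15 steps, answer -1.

Step 1: flows [2->0,2->1,2->3,4->2] -> levels [8 1 6 7 8]
Step 2: flows [0->2,2->1,3->2,4->2] -> levels [7 2 8 6 7]
Step 3: flows [2->0,2->1,2->3,2->4] -> levels [8 3 4 7 8]
Step 4: flows [0->2,2->1,3->2,4->2] -> levels [7 4 6 6 7]
Step 5: flows [0->2,2->1,2=3,4->2] -> levels [6 5 7 6 6]
Step 6: flows [2->0,2->1,2->3,2->4] -> levels [7 6 3 7 7]
Tank 2 first reaches <=3 at step 6

Answer: 6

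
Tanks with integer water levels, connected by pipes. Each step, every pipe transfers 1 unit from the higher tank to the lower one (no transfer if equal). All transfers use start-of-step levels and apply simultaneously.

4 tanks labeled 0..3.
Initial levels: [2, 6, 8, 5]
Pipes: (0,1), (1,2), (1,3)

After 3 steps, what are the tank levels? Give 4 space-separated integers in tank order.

Step 1: flows [1->0,2->1,1->3] -> levels [3 5 7 6]
Step 2: flows [1->0,2->1,3->1] -> levels [4 6 6 5]
Step 3: flows [1->0,1=2,1->3] -> levels [5 4 6 6]

Answer: 5 4 6 6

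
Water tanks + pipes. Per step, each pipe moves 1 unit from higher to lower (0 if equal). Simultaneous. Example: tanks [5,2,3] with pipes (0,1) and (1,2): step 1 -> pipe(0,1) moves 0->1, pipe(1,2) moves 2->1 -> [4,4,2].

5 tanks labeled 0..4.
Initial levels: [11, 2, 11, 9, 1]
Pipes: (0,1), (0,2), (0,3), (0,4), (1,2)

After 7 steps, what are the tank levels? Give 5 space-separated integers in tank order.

Step 1: flows [0->1,0=2,0->3,0->4,2->1] -> levels [8 4 10 10 2]
Step 2: flows [0->1,2->0,3->0,0->4,2->1] -> levels [8 6 8 9 3]
Step 3: flows [0->1,0=2,3->0,0->4,2->1] -> levels [7 8 7 8 4]
Step 4: flows [1->0,0=2,3->0,0->4,1->2] -> levels [8 6 8 7 5]
Step 5: flows [0->1,0=2,0->3,0->4,2->1] -> levels [5 8 7 8 6]
Step 6: flows [1->0,2->0,3->0,4->0,1->2] -> levels [9 6 7 7 5]
Step 7: flows [0->1,0->2,0->3,0->4,2->1] -> levels [5 8 7 8 6]

Answer: 5 8 7 8 6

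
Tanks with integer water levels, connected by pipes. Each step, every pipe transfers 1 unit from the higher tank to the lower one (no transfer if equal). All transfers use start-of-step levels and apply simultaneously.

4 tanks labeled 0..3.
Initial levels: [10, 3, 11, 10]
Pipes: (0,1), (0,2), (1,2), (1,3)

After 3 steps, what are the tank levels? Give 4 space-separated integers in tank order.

Answer: 10 7 8 9

Derivation:
Step 1: flows [0->1,2->0,2->1,3->1] -> levels [10 6 9 9]
Step 2: flows [0->1,0->2,2->1,3->1] -> levels [8 9 9 8]
Step 3: flows [1->0,2->0,1=2,1->3] -> levels [10 7 8 9]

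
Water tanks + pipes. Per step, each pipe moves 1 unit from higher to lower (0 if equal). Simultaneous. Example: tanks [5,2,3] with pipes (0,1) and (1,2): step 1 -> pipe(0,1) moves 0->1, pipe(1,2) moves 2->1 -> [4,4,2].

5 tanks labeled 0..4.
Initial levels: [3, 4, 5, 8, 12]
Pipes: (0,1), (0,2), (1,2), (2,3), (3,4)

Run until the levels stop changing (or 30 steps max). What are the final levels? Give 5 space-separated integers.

Answer: 5 5 8 6 8

Derivation:
Step 1: flows [1->0,2->0,2->1,3->2,4->3] -> levels [5 4 4 8 11]
Step 2: flows [0->1,0->2,1=2,3->2,4->3] -> levels [3 5 6 8 10]
Step 3: flows [1->0,2->0,2->1,3->2,4->3] -> levels [5 5 5 8 9]
Step 4: flows [0=1,0=2,1=2,3->2,4->3] -> levels [5 5 6 8 8]
Step 5: flows [0=1,2->0,2->1,3->2,3=4] -> levels [6 6 5 7 8]
Step 6: flows [0=1,0->2,1->2,3->2,4->3] -> levels [5 5 8 7 7]
Step 7: flows [0=1,2->0,2->1,2->3,3=4] -> levels [6 6 5 8 7]
Step 8: flows [0=1,0->2,1->2,3->2,3->4] -> levels [5 5 8 6 8]
Step 9: flows [0=1,2->0,2->1,2->3,4->3] -> levels [6 6 5 8 7]
  -> period-2 cycle: step 9 state = step 7 state; never stabilizes
  -> state at step 30: (30-7) mod 2 = 1, same as step 8 -> [5 5 8 6 8]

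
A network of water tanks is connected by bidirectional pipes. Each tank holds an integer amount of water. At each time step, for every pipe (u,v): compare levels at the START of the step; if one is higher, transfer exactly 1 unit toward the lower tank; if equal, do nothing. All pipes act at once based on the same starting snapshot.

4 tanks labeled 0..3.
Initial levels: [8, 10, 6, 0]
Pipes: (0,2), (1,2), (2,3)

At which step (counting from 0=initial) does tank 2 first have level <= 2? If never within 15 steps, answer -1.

Step 1: flows [0->2,1->2,2->3] -> levels [7 9 7 1]
Step 2: flows [0=2,1->2,2->3] -> levels [7 8 7 2]
Step 3: flows [0=2,1->2,2->3] -> levels [7 7 7 3]
Step 4: flows [0=2,1=2,2->3] -> levels [7 7 6 4]
Step 5: flows [0->2,1->2,2->3] -> levels [6 6 7 5]
Step 6: flows [2->0,2->1,2->3] -> levels [7 7 4 6]
Step 7: flows [0->2,1->2,3->2] -> levels [6 6 7 5]
  -> period-2 cycle (repeats step 5); tank 2 never drops to <=2
Tank 2 never reaches <=2 within 15 steps

Answer: -1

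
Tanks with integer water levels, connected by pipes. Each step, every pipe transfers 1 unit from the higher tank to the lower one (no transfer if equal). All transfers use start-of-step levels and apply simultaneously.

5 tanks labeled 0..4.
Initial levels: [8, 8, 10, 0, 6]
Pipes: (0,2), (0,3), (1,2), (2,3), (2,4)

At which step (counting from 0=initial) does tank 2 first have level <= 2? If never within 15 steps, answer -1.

Step 1: flows [2->0,0->3,2->1,2->3,2->4] -> levels [8 9 6 2 7]
Step 2: flows [0->2,0->3,1->2,2->3,4->2] -> levels [6 8 8 4 6]
Step 3: flows [2->0,0->3,1=2,2->3,2->4] -> levels [6 8 5 6 7]
Step 4: flows [0->2,0=3,1->2,3->2,4->2] -> levels [5 7 9 5 6]
Step 5: flows [2->0,0=3,2->1,2->3,2->4] -> levels [6 8 5 6 7]
  -> period-2 cycle (repeats step 3); tank 2 never drops to <=2
Tank 2 never reaches <=2 within 15 steps

Answer: -1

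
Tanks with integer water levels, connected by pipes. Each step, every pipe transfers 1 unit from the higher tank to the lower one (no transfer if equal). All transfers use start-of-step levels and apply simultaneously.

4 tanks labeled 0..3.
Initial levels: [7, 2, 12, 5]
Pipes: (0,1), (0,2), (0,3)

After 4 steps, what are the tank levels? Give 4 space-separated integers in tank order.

Step 1: flows [0->1,2->0,0->3] -> levels [6 3 11 6]
Step 2: flows [0->1,2->0,0=3] -> levels [6 4 10 6]
Step 3: flows [0->1,2->0,0=3] -> levels [6 5 9 6]
Step 4: flows [0->1,2->0,0=3] -> levels [6 6 8 6]

Answer: 6 6 8 6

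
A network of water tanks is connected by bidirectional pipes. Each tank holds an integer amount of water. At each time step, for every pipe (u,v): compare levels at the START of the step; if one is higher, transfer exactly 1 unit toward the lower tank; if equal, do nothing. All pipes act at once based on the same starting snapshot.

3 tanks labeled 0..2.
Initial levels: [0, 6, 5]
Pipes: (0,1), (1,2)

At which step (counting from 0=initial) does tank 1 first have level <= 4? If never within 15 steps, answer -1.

Step 1: flows [1->0,1->2] -> levels [1 4 6]
Tank 1 first reaches <=4 at step 1

Answer: 1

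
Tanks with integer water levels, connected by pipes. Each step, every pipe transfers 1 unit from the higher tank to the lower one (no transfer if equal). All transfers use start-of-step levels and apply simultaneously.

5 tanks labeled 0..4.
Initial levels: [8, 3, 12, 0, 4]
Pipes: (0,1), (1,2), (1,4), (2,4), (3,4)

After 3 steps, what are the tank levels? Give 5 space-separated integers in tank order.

Answer: 7 6 6 3 5

Derivation:
Step 1: flows [0->1,2->1,4->1,2->4,4->3] -> levels [7 6 10 1 3]
Step 2: flows [0->1,2->1,1->4,2->4,4->3] -> levels [6 7 8 2 4]
Step 3: flows [1->0,2->1,1->4,2->4,4->3] -> levels [7 6 6 3 5]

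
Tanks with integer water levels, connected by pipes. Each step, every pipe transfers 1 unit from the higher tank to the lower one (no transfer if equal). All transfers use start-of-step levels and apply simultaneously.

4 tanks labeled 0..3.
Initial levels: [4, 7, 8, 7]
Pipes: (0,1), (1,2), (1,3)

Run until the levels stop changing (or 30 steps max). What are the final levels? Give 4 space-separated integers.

Step 1: flows [1->0,2->1,1=3] -> levels [5 7 7 7]
Step 2: flows [1->0,1=2,1=3] -> levels [6 6 7 7]
Step 3: flows [0=1,2->1,3->1] -> levels [6 8 6 6]
Step 4: flows [1->0,1->2,1->3] -> levels [7 5 7 7]
Step 5: flows [0->1,2->1,3->1] -> levels [6 8 6 6]
  -> period-2 cycle: step 5 state = step 3 state; never stabilizes
  -> state at step 30: (30-3) mod 2 = 1, same as step 4 -> [7 5 7 7]

Answer: 7 5 7 7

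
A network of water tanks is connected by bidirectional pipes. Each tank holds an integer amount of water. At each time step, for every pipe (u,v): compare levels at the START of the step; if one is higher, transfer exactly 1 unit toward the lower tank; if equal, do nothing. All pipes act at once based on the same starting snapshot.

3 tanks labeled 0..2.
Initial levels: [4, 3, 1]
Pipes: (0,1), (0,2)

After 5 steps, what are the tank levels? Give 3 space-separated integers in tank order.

Step 1: flows [0->1,0->2] -> levels [2 4 2]
Step 2: flows [1->0,0=2] -> levels [3 3 2]
Step 3: flows [0=1,0->2] -> levels [2 3 3]
Step 4: flows [1->0,2->0] -> levels [4 2 2]
Step 5: flows [0->1,0->2] -> levels [2 3 3]

Answer: 2 3 3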